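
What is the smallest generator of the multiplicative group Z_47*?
g = 5. Powers: [5, 25, 31, 14, 23, 21, 11, ...] generates all 46 non-zero residues.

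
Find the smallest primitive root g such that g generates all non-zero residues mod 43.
g = 3. Powers: [3, 9, 27, 38, 28, 41, ...] generates all 42 non-zero residues.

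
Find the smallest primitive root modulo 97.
g = 5. For each prime q|96: 5^{48}≡96, 5^{32}≡35, none ≡ 1, so ord_97(5) = 96 and 5 is a primitive root.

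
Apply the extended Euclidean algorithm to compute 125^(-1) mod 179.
Extended GCD: 125(-63) + 179(44) = 1. So 125^(-1) ≡ -63 ≡ 116 (mod 179). Verify: 125 × 116 = 14500 ≡ 1 (mod 179)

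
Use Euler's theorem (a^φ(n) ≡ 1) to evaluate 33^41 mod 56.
By Euler: 33^{24} ≡ 1 (mod 56) since gcd(33, 56) = 1. 41 = 1×24 + 17. So 33^{41} ≡ 33^{17} ≡ 17 (mod 56)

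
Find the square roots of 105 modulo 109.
The square roots of 105 mod 109 are 66 and 43. Verify: 66² = 4356 ≡ 105 (mod 109)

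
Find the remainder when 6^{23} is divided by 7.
By Fermat: 6^{6} ≡ 1 mod 7. 23 = 3×6 + 5. So 6^{23} ≡ 6^{5} ≡ 6 mod 7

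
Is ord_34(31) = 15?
Powers of 31 mod 34: 31^1≡31, 31^2≡9, 31^3≡7, 31^4≡13, 31^5≡29, 31^6≡15, 31^7≡23, 31^8≡33, 31^9≡3, 31^10≡25, 31^11≡27, 31^12≡21, 31^13≡5, 31^14≡19, 31^15≡11, 31^16≡1. 31^15≡11≢1, so ord ≠ 15. No, the actual order is 16.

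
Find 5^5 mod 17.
By repeated squaring mod 17: 5^{1}≡5, 5^{2}≡8, 5^{4}≡13. Then 5^{5} = 5^{4+1} ≡ 13 × 5 ≡ 14 mod 17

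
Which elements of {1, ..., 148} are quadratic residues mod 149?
Quadratic residues modulo 149: {1, 4, 5, 6, 7, 9, 16, 17, 19, 20, 22, 24, 25, 26, 28, 29, 30, 31, 33, 35, 36, 37, 39, 42, 45, 46, 47, 49, 53, 54, 61, 63, 64, 67, 68, 69, 73, 76, 80, 81, 82, 85, 86, 88, 95, 96, 100, 102, 103, 104, 107, 110, 112, 113, 114, 116, 118, 119, 120, 121, 123, 124, 125, 127, 129, 130, 132, 133, 140, 142, 143, 144, 145, 148}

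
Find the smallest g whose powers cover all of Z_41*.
g = 6. Powers: [6, 36, 11, 25, 27, 39, 29, 10, 19, ...] generates all 40 non-zero residues.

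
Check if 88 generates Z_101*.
88^{25} ≡ 1 (mod 101) and 25 < 100, so ord_101(88) = 25 ≠ 100 and 88 is not a primitive root.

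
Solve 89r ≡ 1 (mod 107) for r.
Since 107 is prime, by Fermat 89^(-1) ≡ 89^{105} ≡ 101 (mod 107). Verify: 89 × 101 = 8989 ≡ 1 (mod 107)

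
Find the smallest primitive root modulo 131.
g = 2. For each prime q|130: 2^{65}≡130, 2^{26}≡53, 2^{10}≡107, none ≡ 1, so ord_131(2) = 130 and 2 is a primitive root.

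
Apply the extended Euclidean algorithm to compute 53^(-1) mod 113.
Extended GCD: 53(32) + 113(-15) = 1. So 53^(-1) ≡ 32 (mod 113). Verify: 53 × 32 = 1696 ≡ 1 (mod 113)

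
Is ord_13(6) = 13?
Powers of 6 mod 13: 6^1≡6, 6^2≡10, 6^3≡8, 6^4≡9, 6^5≡2, 6^6≡12, 6^7≡7, 6^8≡3, 6^9≡5, 6^10≡4, 6^11≡11, 6^12≡1. Already 6^12≡1, so the order is 12 < 13. No, the actual order is 12.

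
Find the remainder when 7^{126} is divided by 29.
By Fermat: 7^{28} ≡ 1 mod 29. 126 = 4×28 + 14. So 7^{126} ≡ 7^{14} ≡ 1 mod 29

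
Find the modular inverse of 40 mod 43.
Since 43 is prime, by Fermat 40^(-1) ≡ 40^{41} ≡ 14 (mod 43). Verify: 40 × 14 = 560 ≡ 1 (mod 43)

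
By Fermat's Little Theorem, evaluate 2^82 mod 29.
By Fermat: 2^{28} ≡ 1 (mod 29). 82 = 2×28 + 26. So 2^{82} ≡ 2^{26} ≡ 22 (mod 29)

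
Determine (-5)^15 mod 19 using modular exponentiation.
By repeated squaring (mod 19): (-5)^{1}≡14, (-5)^{2}≡6, (-5)^{4}≡17, (-5)^{8}≡4. Then (-5)^{15} = (-5)^{8+4+2+1} ≡ 4 × 17 × 6 × 14 ≡ 12 (mod 19)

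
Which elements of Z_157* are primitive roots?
There are φ(156) = 48 primitive roots mod 157: {5, 6, 15, 18, 20, 21, 24, 26, 34, 38, 43, 53, 55, 60, 61, 62, 63, 66, 69, 70, 72, 73, 74, 77, 80, 83, 84, 85, 87, 88, 91, 94, 95, 96, 97, 102, 104, 114, 119, 123, 131, 133, 136, 137, 139, 142, 151, 152}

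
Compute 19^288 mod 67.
Using Fermat: 19^{66} ≡ 1 (mod 67). 288 ≡ 24 (mod 66). So 19^{288} ≡ 19^{24} ≡ 24 (mod 67)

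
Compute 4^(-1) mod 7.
Since 7 is prime, by Fermat 4^(-1) ≡ 4^{5} ≡ 2 mod 7. Verify: 4 × 2 = 8 ≡ 1 mod 7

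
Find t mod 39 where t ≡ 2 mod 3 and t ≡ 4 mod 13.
M = 3 × 13 = 39. M₁ = 13, y₁ ≡ 1 mod 3. M₂ = 3, y₂ ≡ 9 mod 13. t = 2×13×1 + 4×3×9 ≡ 17 mod 39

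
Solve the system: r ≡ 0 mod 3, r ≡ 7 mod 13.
M = 3 × 13 = 39. M₁ = 13, y₁ ≡ 1 mod 3. M₂ = 3, y₂ ≡ 9 mod 13. r = 0×13×1 + 7×3×9 ≡ 33 mod 39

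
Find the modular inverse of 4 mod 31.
Since 31 is prime, by Fermat 4^(-1) ≡ 4^{29} ≡ 8 (mod 31). Verify: 4 × 8 = 32 ≡ 1 (mod 31)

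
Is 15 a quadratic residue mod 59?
By Euler's criterion: 15^{29} ≡ 1 mod 59. Since this equals 1, 15 is a QR.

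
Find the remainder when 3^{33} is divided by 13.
By Fermat: 3^{12} ≡ 1 mod 13. 33 = 2×12 + 9. So 3^{33} ≡ 3^{9} ≡ 1 mod 13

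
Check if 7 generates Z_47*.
7^{23} ≡ 1 (mod 47) and 23 < 46, so ord_47(7) = 23 ≠ 46 and 7 is not a primitive root.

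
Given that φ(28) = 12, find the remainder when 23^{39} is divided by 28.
By Euler: 23^{12} ≡ 1 (mod 28) since gcd(23, 28) = 1. 39 = 3×12 + 3. So 23^{39} ≡ 23^{3} ≡ 15 (mod 28)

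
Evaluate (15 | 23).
(15/23) = 15^{11} mod 23 = -1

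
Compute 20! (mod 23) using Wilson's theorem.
(22)! = (20)! × (21) × (22) ≡ -1 (mod 23). So (20)! ≡ -1 × [(22)(21)]^(-1) ≡ 11 (mod 23)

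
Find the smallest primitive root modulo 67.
g = 2. Powers: [2, 4, 8, 16, 32, 64, ...] generates all 66 non-zero residues.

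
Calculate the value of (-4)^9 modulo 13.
By repeated squaring mod 13: (-4)^{1}≡9, (-4)^{2}≡3, (-4)^{4}≡9, (-4)^{8}≡3. Then (-4)^{9} = (-4)^{8+1} ≡ 3 × 9 ≡ 1 mod 13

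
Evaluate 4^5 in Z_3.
Using Fermat: 4^{2} ≡ 1 mod 3. 5 ≡ 1 mod 2. So 4^{5} ≡ 4^{1} ≡ 1 mod 3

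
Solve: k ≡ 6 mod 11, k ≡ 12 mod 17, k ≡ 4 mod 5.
M = 11 × 17 × 5 = 935. M₁ = 85, y₁ ≡ 7 mod 11. M₂ = 55, y₂ ≡ 13 mod 17. M₃ = 187, y₃ ≡ 3 mod 5. k = 6×85×7 + 12×55×13 + 4×187×3 ≡ 369 mod 935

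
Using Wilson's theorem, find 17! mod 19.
(18)! = (17)! × (18) ≡ -1 (mod 19). So (17)! ≡ -1 × (18)^(-1) ≡ (-1)×(-1) = 1 (mod 19)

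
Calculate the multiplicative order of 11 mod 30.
Powers of 11 mod 30: 11^1≡11, 11^2≡1. Order = 2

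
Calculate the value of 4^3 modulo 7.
4^{3} = 64 ≡ 1 (mod 7)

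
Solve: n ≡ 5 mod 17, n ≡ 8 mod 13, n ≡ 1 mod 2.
M = 17 × 13 × 2 = 442. M₁ = 26, y₁ ≡ 2 mod 17. M₂ = 34, y₂ ≡ 5 mod 13. M₃ = 221, y₃ ≡ 1 mod 2. n = 5×26×2 + 8×34×5 + 1×221×1 ≡ 73 mod 442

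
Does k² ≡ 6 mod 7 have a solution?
By Euler's criterion: 6^{3} ≡ 6 mod 7. Since this equals -1 (≡ 6), 6 is not a QR.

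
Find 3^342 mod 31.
Using Fermat: 3^{30} ≡ 1 mod 31. 342 ≡ 12 mod 30. So 3^{342} ≡ 3^{12} ≡ 8 mod 31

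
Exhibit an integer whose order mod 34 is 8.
9 has order 8 mod 34 since 9^{8} ≡ 1 (mod 34) and no smaller power works.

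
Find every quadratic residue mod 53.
Quadratic residues modulo 53: {1, 4, 6, 7, 9, 10, 11, 13, 15, 16, 17, 24, 25, 28, 29, 36, 37, 38, 40, 42, 43, 44, 46, 47, 49, 52}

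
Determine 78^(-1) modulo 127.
Since 127 is prime, by Fermat 78^(-1) ≡ 78^{125} ≡ 57 (mod 127). Verify: 78 × 57 = 4446 ≡ 1 (mod 127)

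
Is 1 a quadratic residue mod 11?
By Euler's criterion: 1^{5} ≡ 1 (mod 11). Since this equals 1, 1 is a QR.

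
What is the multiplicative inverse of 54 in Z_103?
Since 103 is prime, by Fermat 54^(-1) ≡ 54^{101} ≡ 21 (mod 103). Verify: 54 × 21 = 1134 ≡ 1 (mod 103)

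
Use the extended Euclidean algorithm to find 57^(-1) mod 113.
Extended GCD: 57(2) + 113(-1) = 1. So 57^(-1) ≡ 2 (mod 113). Verify: 57 × 2 = 114 ≡ 1 (mod 113)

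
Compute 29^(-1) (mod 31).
Since 31 is prime, by Fermat 29^(-1) ≡ 29^{29} ≡ 15 (mod 31). Verify: 29 × 15 = 435 ≡ 1 (mod 31)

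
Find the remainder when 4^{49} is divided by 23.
By Fermat: 4^{22} ≡ 1 (mod 23). 49 = 2×22 + 5. So 4^{49} ≡ 4^{5} ≡ 12 (mod 23)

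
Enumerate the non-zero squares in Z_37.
QRs mod 37: {1, 3, 4, 7, 9, 10, 11, 12, 16, 21, 25, 26, 27, 28, 30, 33, 34, 36}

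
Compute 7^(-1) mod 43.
Since 43 is prime, by Fermat 7^(-1) ≡ 7^{41} ≡ 37 mod 43. Verify: 7 × 37 = 259 ≡ 1 mod 43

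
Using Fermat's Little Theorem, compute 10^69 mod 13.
By Fermat: 10^{12} ≡ 1 (mod 13). 69 = 5×12 + 9. So 10^{69} ≡ 10^{9} ≡ 12 (mod 13)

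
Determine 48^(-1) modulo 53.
Since 53 is prime, by Fermat 48^(-1) ≡ 48^{51} ≡ 21 mod 53. Verify: 48 × 21 = 1008 ≡ 1 mod 53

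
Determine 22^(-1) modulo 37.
Since 37 is prime, by Fermat 22^(-1) ≡ 22^{35} ≡ 32 mod 37. Verify: 22 × 32 = 704 ≡ 1 mod 37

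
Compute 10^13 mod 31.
By repeated squaring mod 31: 10^{1}≡10, 10^{2}≡7, 10^{4}≡18, 10^{8}≡14. Then 10^{13} = 10^{8+4+1} ≡ 14 × 18 × 10 ≡ 9 mod 31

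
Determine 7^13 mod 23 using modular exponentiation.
By repeated squaring mod 23: 7^{1}≡7, 7^{2}≡3, 7^{4}≡9, 7^{8}≡12. Then 7^{13} = 7^{8+4+1} ≡ 12 × 9 × 7 ≡ 20 mod 23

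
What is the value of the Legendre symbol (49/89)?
(49/89) = 49^{44} mod 89 = 1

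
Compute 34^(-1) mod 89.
Since 89 is prime, by Fermat 34^(-1) ≡ 34^{87} ≡ 55 mod 89. Verify: 34 × 55 = 1870 ≡ 1 mod 89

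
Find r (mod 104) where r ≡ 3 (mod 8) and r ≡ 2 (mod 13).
M = 8 × 13 = 104. M₁ = 13, y₁ ≡ 5 (mod 8). M₂ = 8, y₂ ≡ 5 (mod 13). r = 3×13×5 + 2×8×5 ≡ 67 (mod 104)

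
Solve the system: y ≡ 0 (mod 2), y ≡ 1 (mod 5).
M = 2 × 5 = 10. M₁ = 5, y₁ ≡ 1 (mod 2). M₂ = 2, y₂ ≡ 3 (mod 5). y = 0×5×1 + 1×2×3 ≡ 6 (mod 10)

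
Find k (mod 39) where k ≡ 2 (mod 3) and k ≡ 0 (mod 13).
M = 3 × 13 = 39. M₁ = 13, y₁ ≡ 1 (mod 3). M₂ = 3, y₂ ≡ 9 (mod 13). k = 2×13×1 + 0×3×9 ≡ 26 (mod 39)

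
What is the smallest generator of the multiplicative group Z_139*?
g = 2. For each prime q|138: 2^{69}≡138, 2^{46}≡96, 2^{6}≡64, none ≡ 1, so ord_139(2) = 138 and 2 is a primitive root.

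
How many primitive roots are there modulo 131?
Number of primitive roots mod 131 = φ(p-1) = φ(130) = 48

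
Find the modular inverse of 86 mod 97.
Since 97 is prime, by Fermat 86^(-1) ≡ 86^{95} ≡ 44 mod 97. Verify: 86 × 44 = 3784 ≡ 1 mod 97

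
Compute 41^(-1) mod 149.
Since 149 is prime, by Fermat 41^(-1) ≡ 41^{147} ≡ 40 mod 149. Verify: 41 × 40 = 1640 ≡ 1 mod 149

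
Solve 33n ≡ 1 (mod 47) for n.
Since 47 is prime, by Fermat 33^(-1) ≡ 33^{45} ≡ 10 (mod 47). Verify: 33 × 10 = 330 ≡ 1 (mod 47)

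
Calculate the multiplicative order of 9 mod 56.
Powers of 9 mod 56: 9^1≡9, 9^2≡25, 9^3≡1. Order = 3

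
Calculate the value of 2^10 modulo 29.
By repeated squaring mod 29: 2^{1}≡2, 2^{2}≡4, 2^{4}≡16, 2^{8}≡24. Then 2^{10} = 2^{8+2} ≡ 24 × 4 ≡ 9 mod 29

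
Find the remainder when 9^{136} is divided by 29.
By Fermat: 9^{28} ≡ 1 (mod 29). 136 = 4×28 + 24. So 9^{136} ≡ 9^{24} ≡ 25 (mod 29)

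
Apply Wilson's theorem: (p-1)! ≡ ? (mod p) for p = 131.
By Wilson's theorem, (130)! ≡ -1 ≡ 130 mod 131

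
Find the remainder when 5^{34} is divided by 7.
By Fermat: 5^{6} ≡ 1 mod 7. 34 = 5×6 + 4. So 5^{34} ≡ 5^{4} ≡ 2 mod 7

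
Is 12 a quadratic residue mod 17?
By Euler's criterion: 12^{8} ≡ 16 (mod 17). Since this equals -1 (≡ 16), 12 is not a QR.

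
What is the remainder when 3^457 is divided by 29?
Using Fermat: 3^{28} ≡ 1 mod 29. 457 ≡ 9 mod 28. So 3^{457} ≡ 3^{9} ≡ 21 mod 29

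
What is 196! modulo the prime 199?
(198)! = (196)! × (197) × (198) ≡ -1 (mod 199). So (196)! ≡ -1 × [(198)(197)]^(-1) ≡ 99 (mod 199)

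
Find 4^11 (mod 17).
By repeated squaring (mod 17): 4^{1}≡4, 4^{2}≡16, 4^{4}≡1, 4^{8}≡1. Then 4^{11} = 4^{8+2+1} ≡ 1 × 16 × 4 ≡ 13 (mod 17)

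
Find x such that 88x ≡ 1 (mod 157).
Since 157 is prime, by Fermat 88^(-1) ≡ 88^{155} ≡ 91 (mod 157). Verify: 88 × 91 = 8008 ≡ 1 (mod 157)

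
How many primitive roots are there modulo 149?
A prime p has φ(p-1) primitive roots; here φ(148) = 72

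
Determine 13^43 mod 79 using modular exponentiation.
By repeated squaring (mod 79): 13^{1}≡13, 13^{2}≡11, 13^{4}≡42, 13^{8}≡26, 13^{16}≡44, 13^{32}≡40. Then 13^{43} = 13^{32+8+2+1} ≡ 40 × 26 × 11 × 13 ≡ 42 (mod 79)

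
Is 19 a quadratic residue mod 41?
By Euler's criterion: 19^{20} ≡ 40 mod 41. Since this equals -1 (≡ 40), 19 is not a QR.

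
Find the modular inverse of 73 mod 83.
Since 83 is prime, by Fermat 73^(-1) ≡ 73^{81} ≡ 58 mod 83. Verify: 73 × 58 = 4234 ≡ 1 mod 83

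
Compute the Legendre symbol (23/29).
(23/29) = 23^{14} mod 29 = 1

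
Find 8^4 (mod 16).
8^{4} = 4096 ≡ 0 (mod 16)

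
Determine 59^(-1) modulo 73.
Since 73 is prime, by Fermat 59^(-1) ≡ 59^{71} ≡ 26 (mod 73). Verify: 59 × 26 = 1534 ≡ 1 (mod 73)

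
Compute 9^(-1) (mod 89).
Since 89 is prime, by Fermat 9^(-1) ≡ 9^{87} ≡ 10 (mod 89). Verify: 9 × 10 = 90 ≡ 1 (mod 89)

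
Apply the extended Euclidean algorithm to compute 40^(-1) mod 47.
Extended GCD: 40(20) + 47(-17) = 1. So 40^(-1) ≡ 20 mod 47. Verify: 40 × 20 = 800 ≡ 1 mod 47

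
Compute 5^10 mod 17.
By repeated squaring (mod 17): 5^{1}≡5, 5^{2}≡8, 5^{4}≡13, 5^{8}≡16. Then 5^{10} = 5^{8+2} ≡ 16 × 8 ≡ 9 (mod 17)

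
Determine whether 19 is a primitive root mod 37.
ord_37(19) divides 36. For each prime q|36: 19^{18}≡36, 19^{12}≡10, none ≡ 1. So 19 has order 36 and is a primitive root mod 37.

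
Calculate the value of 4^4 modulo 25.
4^{4} = 256 ≡ 6 mod 25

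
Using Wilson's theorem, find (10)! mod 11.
By Wilson's theorem, (10)! ≡ -1 ≡ 10 mod 11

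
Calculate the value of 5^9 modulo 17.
By repeated squaring mod 17: 5^{1}≡5, 5^{2}≡8, 5^{4}≡13, 5^{8}≡16. Then 5^{9} = 5^{8+1} ≡ 16 × 5 ≡ 12 mod 17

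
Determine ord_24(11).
Powers of 11 mod 24: 11^1≡11, 11^2≡1. So the order of 11 is 2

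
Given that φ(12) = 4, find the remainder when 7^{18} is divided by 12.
By Euler: 7^{4} ≡ 1 (mod 12) since gcd(7, 12) = 1. 18 = 4×4 + 2. So 7^{18} ≡ 7^{2} ≡ 1 (mod 12)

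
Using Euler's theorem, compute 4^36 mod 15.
By Euler: 4^{8} ≡ 1 (mod 15) since gcd(4, 15) = 1. 36 = 4×8 + 4. So 4^{36} ≡ 4^{4} ≡ 1 (mod 15)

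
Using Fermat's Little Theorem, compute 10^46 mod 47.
By Fermat's Little Theorem, 10^{46} ≡ 1 mod 47 since 47 is prime and gcd(10, 47) = 1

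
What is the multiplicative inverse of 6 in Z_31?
Since 31 is prime, by Fermat 6^(-1) ≡ 6^{29} ≡ 26 mod 31. Verify: 6 × 26 = 156 ≡ 1 mod 31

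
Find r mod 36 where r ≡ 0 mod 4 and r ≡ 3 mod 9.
M = 4 × 9 = 36. M₁ = 9, y₁ ≡ 1 mod 4. M₂ = 4, y₂ ≡ 7 mod 9. r = 0×9×1 + 3×4×7 ≡ 12 mod 36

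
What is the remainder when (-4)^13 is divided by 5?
Using Fermat: (-4)^{4} ≡ 1 (mod 5). 13 ≡ 1 (mod 4). So (-4)^{13} ≡ (-4)^{1} ≡ 1 (mod 5)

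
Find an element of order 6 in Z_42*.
31 has order 6 mod 42 since 31^{6} ≡ 1 mod 42 and no smaller power works.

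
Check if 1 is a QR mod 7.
By Euler's criterion: 1^{3} ≡ 1 (mod 7). Since this equals 1, 1 is a QR.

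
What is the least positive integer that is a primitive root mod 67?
g = 2. Powers: [2, 4, 8, 16, 32, 64, 61, 55, 43, 19, ...] generates all 66 non-zero residues.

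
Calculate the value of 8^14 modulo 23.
By repeated squaring mod 23: 8^{1}≡8, 8^{2}≡18, 8^{4}≡2, 8^{8}≡4. Then 8^{14} = 8^{8+4+2} ≡ 4 × 2 × 18 ≡ 6 mod 23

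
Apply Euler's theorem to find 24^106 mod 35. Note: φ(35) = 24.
By Euler: 24^{24} ≡ 1 mod 35 since gcd(24, 35) = 1. 106 = 4×24 + 10. So 24^{106} ≡ 24^{10} ≡ 11 mod 35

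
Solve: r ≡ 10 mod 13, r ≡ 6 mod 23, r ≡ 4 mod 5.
M = 13 × 23 × 5 = 1495. M₁ = 115, y₁ ≡ 6 mod 13. M₂ = 65, y₂ ≡ 17 mod 23. M₃ = 299, y₃ ≡ 4 mod 5. r = 10×115×6 + 6×65×17 + 4×299×4 ≡ 374 mod 1495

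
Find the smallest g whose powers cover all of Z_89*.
g = 3. Powers: [3, 9, 27, 81, 65, 17, 51, 64, 14, ...] generates all 88 non-zero residues.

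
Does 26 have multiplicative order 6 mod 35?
Powers of 26 mod 35: 26^1≡26, 26^2≡11, 26^3≡6, 26^4≡16, 26^5≡31, 26^6≡1. First k with 26^k≡1 is k=6. Yes, ord_35(26) = 6.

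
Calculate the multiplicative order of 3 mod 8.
Powers of 3 mod 8: 3^1≡3, 3^2≡1. So the order of 3 is 2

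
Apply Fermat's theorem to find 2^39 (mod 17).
By Fermat: 2^{16} ≡ 1 (mod 17). 39 = 2×16 + 7. So 2^{39} ≡ 2^{7} ≡ 9 (mod 17)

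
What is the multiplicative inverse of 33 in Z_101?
Since 101 is prime, by Fermat 33^(-1) ≡ 33^{99} ≡ 49 mod 101. Verify: 33 × 49 = 1617 ≡ 1 mod 101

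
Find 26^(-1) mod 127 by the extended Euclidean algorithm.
Extended GCD: 26(44) + 127(-9) = 1. So 26^(-1) ≡ 44 mod 127. Verify: 26 × 44 = 1144 ≡ 1 mod 127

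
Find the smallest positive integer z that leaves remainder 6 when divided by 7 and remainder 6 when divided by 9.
M = 7 × 9 = 63. M₁ = 9, y₁ ≡ 4 mod 7. M₂ = 7, y₂ ≡ 4 mod 9. z = 6×9×4 + 6×7×4 ≡ 6 mod 63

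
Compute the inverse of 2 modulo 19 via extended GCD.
Extended GCD: 2(-9) + 19(1) = 1. So 2^(-1) ≡ -9 ≡ 10 (mod 19). Verify: 2 × 10 = 20 ≡ 1 (mod 19)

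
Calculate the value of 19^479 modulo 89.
Using Fermat: 19^{88} ≡ 1 mod 89. 479 ≡ 39 mod 88. So 19^{479} ≡ 19^{39} ≡ 86 mod 89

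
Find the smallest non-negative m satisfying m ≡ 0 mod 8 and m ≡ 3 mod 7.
M = 8 × 7 = 56. M₁ = 7, y₁ ≡ 7 mod 8. M₂ = 8, y₂ ≡ 1 mod 7. m = 0×7×7 + 3×8×1 ≡ 24 mod 56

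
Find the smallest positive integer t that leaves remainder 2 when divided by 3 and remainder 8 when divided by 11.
M = 3 × 11 = 33. M₁ = 11, y₁ ≡ 2 mod 3. M₂ = 3, y₂ ≡ 4 mod 11. t = 2×11×2 + 8×3×4 ≡ 8 mod 33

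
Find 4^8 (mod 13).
By repeated squaring (mod 13): 4^{1}≡4, 4^{2}≡3, 4^{4}≡9, 4^{8}≡3. So 4^{8} ≡ 3 (mod 13)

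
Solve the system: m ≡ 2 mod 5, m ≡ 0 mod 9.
M = 5 × 9 = 45. M₁ = 9, y₁ ≡ 4 mod 5. M₂ = 5, y₂ ≡ 2 mod 9. m = 2×9×4 + 0×5×2 ≡ 27 mod 45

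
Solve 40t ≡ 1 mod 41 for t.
Since 41 is prime, by Fermat 40^(-1) ≡ 40^{39} ≡ 40 mod 41. Verify: 40 × 40 = 1600 ≡ 1 mod 41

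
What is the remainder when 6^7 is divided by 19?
By repeated squaring (mod 19): 6^{1}≡6, 6^{2}≡17, 6^{4}≡4. Then 6^{7} = 6^{4+2+1} ≡ 4 × 17 × 6 ≡ 9 (mod 19)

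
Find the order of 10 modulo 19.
Powers of 10 mod 19: 10^1≡10, 10^2≡5, 10^3≡12, 10^4≡6, 10^5≡3, 10^6≡11, 10^7≡15, 10^8≡17, 10^9≡18, 10^10≡9, 10^11≡14, 10^12≡7, 10^13≡13, 10^14≡16, 10^15≡8, 10^16≡4, 10^17≡2, 10^18≡1. Order = 18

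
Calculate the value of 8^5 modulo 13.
By repeated squaring (mod 13): 8^{1}≡8, 8^{2}≡12, 8^{4}≡1. Then 8^{5} = 8^{4+1} ≡ 1 × 8 ≡ 8 (mod 13)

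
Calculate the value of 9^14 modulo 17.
By repeated squaring mod 17: 9^{1}≡9, 9^{2}≡13, 9^{4}≡16, 9^{8}≡1. Then 9^{14} = 9^{8+4+2} ≡ 1 × 16 × 13 ≡ 4 mod 17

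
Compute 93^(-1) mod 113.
Since 113 is prime, by Fermat 93^(-1) ≡ 93^{111} ≡ 96 mod 113. Verify: 93 × 96 = 8928 ≡ 1 mod 113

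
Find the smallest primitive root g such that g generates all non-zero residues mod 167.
g = 5. Powers: [5, 25, 125, 124, 119, 94, 136, ...] generates all 166 non-zero residues.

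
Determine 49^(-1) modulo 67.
Since 67 is prime, by Fermat 49^(-1) ≡ 49^{65} ≡ 26 mod 67. Verify: 49 × 26 = 1274 ≡ 1 mod 67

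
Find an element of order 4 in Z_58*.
17 has order 4 mod 58 since 17^{4} ≡ 1 (mod 58) and no smaller power works.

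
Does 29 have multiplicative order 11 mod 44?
Powers of 29 mod 44: 29^1≡29, 29^2≡5, 29^3≡13, 29^4≡25, 29^5≡21, 29^6≡37, 29^7≡17, 29^8≡9, 29^9≡41, 29^10≡1. Already 29^10≡1, so the order is 10 < 11. No, the actual order is 10.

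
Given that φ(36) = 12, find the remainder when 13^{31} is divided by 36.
By Euler: 13^{12} ≡ 1 (mod 36) since gcd(13, 36) = 1. 31 = 2×12 + 7. So 13^{31} ≡ 13^{7} ≡ 13 (mod 36)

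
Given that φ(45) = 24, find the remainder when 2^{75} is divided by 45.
By Euler: 2^{24} ≡ 1 (mod 45) since gcd(2, 45) = 1. 75 = 3×24 + 3. So 2^{75} ≡ 2^{3} ≡ 8 (mod 45)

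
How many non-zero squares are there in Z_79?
For prime 79, there are (p-1)/2 = (79-1)/2 = 39 quadratic residues (excluding 0).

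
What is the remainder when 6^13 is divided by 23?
By repeated squaring mod 23: 6^{1}≡6, 6^{2}≡13, 6^{4}≡8, 6^{8}≡18. Then 6^{13} = 6^{8+4+1} ≡ 18 × 8 × 6 ≡ 13 mod 23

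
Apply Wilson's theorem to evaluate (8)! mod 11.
(10)! = (8)! × (9) × (10) ≡ -1 mod 11. So (8)! ≡ -1 × [(10)(9)]^(-1) ≡ 5 mod 11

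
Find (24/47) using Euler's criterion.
(24/47) = 24^{23} mod 47 = 1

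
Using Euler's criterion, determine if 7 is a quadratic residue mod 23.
By Euler's criterion: 7^{11} ≡ 22 mod 23. Since this equals -1 (≡ 22), 7 is not a QR.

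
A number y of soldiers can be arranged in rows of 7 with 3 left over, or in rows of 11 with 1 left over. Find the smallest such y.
M = 7 × 11 = 77. M₁ = 11, y₁ ≡ 2 (mod 7). M₂ = 7, y₂ ≡ 8 (mod 11). y = 3×11×2 + 1×7×8 ≡ 45 (mod 77)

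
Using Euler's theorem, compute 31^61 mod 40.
By Euler: 31^{16} ≡ 1 (mod 40) since gcd(31, 40) = 1. 61 = 3×16 + 13. So 31^{61} ≡ 31^{13} ≡ 31 (mod 40)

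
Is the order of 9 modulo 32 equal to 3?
Powers of 9 mod 32: 9^1≡9, 9^2≡17, 9^3≡25, 9^4≡1. 9^3≡25≢1, so ord ≠ 3. No, the actual order is 4.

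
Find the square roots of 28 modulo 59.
The square roots of 28 mod 59 are 21 and 38. Verify: 21² = 441 ≡ 28 mod 59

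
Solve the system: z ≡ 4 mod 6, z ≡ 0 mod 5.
M = 6 × 5 = 30. M₁ = 5, y₁ ≡ 5 mod 6. M₂ = 6, y₂ ≡ 1 mod 5. z = 4×5×5 + 0×6×1 ≡ 10 mod 30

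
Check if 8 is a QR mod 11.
By Euler's criterion: 8^{5} ≡ 10 mod 11. Since this equals -1 (≡ 10), 8 is not a QR.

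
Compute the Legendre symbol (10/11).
(10/11) = 10^{5} mod 11 = -1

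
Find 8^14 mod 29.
By repeated squaring mod 29: 8^{1}≡8, 8^{2}≡6, 8^{4}≡7, 8^{8}≡20. Then 8^{14} = 8^{8+4+2} ≡ 20 × 7 × 6 ≡ 28 mod 29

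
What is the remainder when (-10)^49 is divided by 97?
By repeated squaring (mod 97): (-10)^{1}≡87, (-10)^{2}≡3, (-10)^{4}≡9, (-10)^{8}≡81, (-10)^{16}≡62, (-10)^{32}≡61. Then (-10)^{49} = (-10)^{32+16+1} ≡ 61 × 62 × 87 ≡ 10 (mod 97)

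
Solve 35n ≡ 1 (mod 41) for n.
Since 41 is prime, by Fermat 35^(-1) ≡ 35^{39} ≡ 34 (mod 41). Verify: 35 × 34 = 1190 ≡ 1 (mod 41)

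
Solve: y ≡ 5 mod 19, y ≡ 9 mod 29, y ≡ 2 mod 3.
M = 19 × 29 × 3 = 1653. M₁ = 87, y₁ ≡ 7 mod 19. M₂ = 57, y₂ ≡ 28 mod 29. M₃ = 551, y₃ ≡ 2 mod 3. y = 5×87×7 + 9×57×28 + 2×551×2 ≡ 1430 mod 1653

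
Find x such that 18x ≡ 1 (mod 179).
Since 179 is prime, by Fermat 18^(-1) ≡ 18^{177} ≡ 10 (mod 179). Verify: 18 × 10 = 180 ≡ 1 (mod 179)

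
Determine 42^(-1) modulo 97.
Since 97 is prime, by Fermat 42^(-1) ≡ 42^{95} ≡ 67 (mod 97). Verify: 42 × 67 = 2814 ≡ 1 (mod 97)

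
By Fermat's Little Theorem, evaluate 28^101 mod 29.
By Fermat: 28^{28} ≡ 1 mod 29. 101 = 3×28 + 17. So 28^{101} ≡ 28^{17} ≡ 28 mod 29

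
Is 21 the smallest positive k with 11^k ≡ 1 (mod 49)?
Powers of 11 mod 49: 11^1≡11, 11^2≡23, 11^3≡8, 11^4≡39, 11^5≡37, 11^6≡15, 11^7≡18, 11^8≡2, 11^9≡22, 11^10≡46, 11^11≡16, 11^12≡29, 11^13≡25, 11^14≡30, 11^15≡36, 11^16≡4, 11^17≡44, 11^18≡43, 11^19≡32, 11^20≡9, 11^21≡1. First k with 11^k≡1 is k=21. Yes, ord_49(11) = 21.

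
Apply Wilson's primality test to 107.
(106)! mod 107 = 106. Since 106 ≡ -1 (mod 107), 107 is prime.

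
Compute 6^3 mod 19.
6^{3} = 216 ≡ 7 mod 19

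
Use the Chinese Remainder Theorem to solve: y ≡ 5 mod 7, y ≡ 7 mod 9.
M = 7 × 9 = 63. M₁ = 9, y₁ ≡ 4 mod 7. M₂ = 7, y₂ ≡ 4 mod 9. y = 5×9×4 + 7×7×4 ≡ 61 mod 63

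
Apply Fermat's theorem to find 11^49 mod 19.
By Fermat: 11^{18} ≡ 1 mod 19. 49 = 2×18 + 13. So 11^{49} ≡ 11^{13} ≡ 11 mod 19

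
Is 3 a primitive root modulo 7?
ord_7(3) divides 6. For each prime q|6: 3^{3}≡6, 3^{2}≡2, none ≡ 1. So 3 has order 6 and is a primitive root mod 7.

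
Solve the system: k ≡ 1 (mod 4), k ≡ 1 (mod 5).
M = 4 × 5 = 20. M₁ = 5, y₁ ≡ 1 (mod 4). M₂ = 4, y₂ ≡ 4 (mod 5). k = 1×5×1 + 1×4×4 ≡ 1 (mod 20)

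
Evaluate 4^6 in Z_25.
By repeated squaring mod 25: 4^{1}≡4, 4^{2}≡16, 4^{4}≡6. Then 4^{6} = 4^{4+2} ≡ 6 × 16 ≡ 21 mod 25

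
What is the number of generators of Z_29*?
Number of primitive roots mod 29 = φ(p-1) = φ(28) = 12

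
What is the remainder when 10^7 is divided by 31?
By repeated squaring (mod 31): 10^{1}≡10, 10^{2}≡7, 10^{4}≡18. Then 10^{7} = 10^{4+2+1} ≡ 18 × 7 × 10 ≡ 20 (mod 31)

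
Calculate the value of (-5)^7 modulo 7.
Using Fermat: (-5)^{6} ≡ 1 (mod 7). 7 ≡ 1 (mod 6). So (-5)^{7} ≡ (-5)^{1} ≡ 2 (mod 7)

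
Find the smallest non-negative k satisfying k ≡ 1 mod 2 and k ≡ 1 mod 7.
M = 2 × 7 = 14. M₁ = 7, y₁ ≡ 1 mod 2. M₂ = 2, y₂ ≡ 4 mod 7. k = 1×7×1 + 1×2×4 ≡ 1 mod 14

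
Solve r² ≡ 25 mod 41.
The square roots of 25 mod 41 are 36 and 5. Verify: 36² = 1296 ≡ 25 mod 41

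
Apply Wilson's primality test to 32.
(31)! mod 32 = 0. Since 0 ≢ -1 mod 32, 32 is not prime.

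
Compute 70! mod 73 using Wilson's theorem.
(72)! = (70)! × (71) × (72) ≡ -1 mod 73. So (70)! ≡ -1 × [(72)(71)]^(-1) ≡ 36 mod 73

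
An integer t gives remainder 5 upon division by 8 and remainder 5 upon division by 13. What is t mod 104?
M = 8 × 13 = 104. M₁ = 13, y₁ ≡ 5 mod 8. M₂ = 8, y₂ ≡ 5 mod 13. t = 5×13×5 + 5×8×5 ≡ 5 mod 104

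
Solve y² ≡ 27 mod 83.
The square roots of 27 mod 83 are 44 and 39. Verify: 44² = 1936 ≡ 27 mod 83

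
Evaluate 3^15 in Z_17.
By repeated squaring (mod 17): 3^{1}≡3, 3^{2}≡9, 3^{4}≡13, 3^{8}≡16. Then 3^{15} = 3^{8+4+2+1} ≡ 16 × 13 × 9 × 3 ≡ 6 (mod 17)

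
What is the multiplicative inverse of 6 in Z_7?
Since 7 is prime, by Fermat 6^(-1) ≡ 6^{5} ≡ 6 mod 7. Verify: 6 × 6 = 36 ≡ 1 mod 7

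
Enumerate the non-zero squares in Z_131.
Quadratic residues modulo 131: {1, 3, 4, 5, 7, 9, 11, 12, 13, 15, 16, 20, 21, 25, 27, 28, 33, 34, 35, 36, 38, 39, 41, 43, 44, 45, 46, 48, 49, 52, 53, 55, 58, 59, 60, 61, 62, 63, 64, 65, 74, 75, 77, 80, 81, 84, 89, 91, 94, 99, 100, 101, 102, 105, 107, 108, 109, 112, 113, 114, 117, 121, 123, 125, 129}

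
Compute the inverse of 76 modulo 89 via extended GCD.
Extended GCD: 76(41) + 89(-35) = 1. So 76^(-1) ≡ 41 (mod 89). Verify: 76 × 41 = 3116 ≡ 1 (mod 89)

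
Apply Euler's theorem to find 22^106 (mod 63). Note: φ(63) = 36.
By Euler: 22^{36} ≡ 1 (mod 63) since gcd(22, 63) = 1. 106 = 2×36 + 34. So 22^{106} ≡ 22^{34} ≡ 22 (mod 63)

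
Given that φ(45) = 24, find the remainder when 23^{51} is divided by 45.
By Euler: 23^{24} ≡ 1 (mod 45) since gcd(23, 45) = 1. 51 = 2×24 + 3. So 23^{51} ≡ 23^{3} ≡ 17 (mod 45)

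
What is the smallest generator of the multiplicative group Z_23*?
g = 5. Powers: [5, 2, 10, 4, 20, 8, 17, 16, ...] generates all 22 non-zero residues.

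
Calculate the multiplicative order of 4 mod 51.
Powers of 4 mod 51: 4^1≡4, 4^2≡16, 4^3≡13, 4^4≡1. So the order of 4 is 4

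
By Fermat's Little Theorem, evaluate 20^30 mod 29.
By Fermat: 20^{28} ≡ 1 (mod 29). So 20^{30} = 20^{28} · 20^{2} ≡ 20^{2} ≡ 23 (mod 29)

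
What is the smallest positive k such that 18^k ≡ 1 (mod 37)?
Powers of 18 mod 37: 18^1≡18, 18^2≡28, 18^3≡23, 18^4≡7, 18^5≡15, 18^6≡11, 18^7≡13, 18^8≡12, 18^9≡31, 18^10≡3, 18^11≡17, 18^12≡10, 18^13≡32, 18^14≡21, 18^15≡8, 18^16≡33, 18^17≡2, 18^18≡36, 18^19≡19, 18^20≡9, 18^21≡14, 18^22≡30, 18^23≡22, 18^24≡26, 18^25≡24, 18^26≡25, 18^27≡6, 18^28≡34, 18^29≡20, 18^30≡27, 18^31≡5, 18^32≡16, 18^33≡29, 18^34≡4, 18^35≡35, 18^36≡1. Order = 36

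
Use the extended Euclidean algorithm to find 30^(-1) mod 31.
Extended GCD: 30(-1) + 31(1) = 1. So 30^(-1) ≡ -1 ≡ 30 mod 31. Verify: 30 × 30 = 900 ≡ 1 mod 31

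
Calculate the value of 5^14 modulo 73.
By repeated squaring mod 73: 5^{1}≡5, 5^{2}≡25, 5^{4}≡41, 5^{8}≡2. Then 5^{14} = 5^{8+4+2} ≡ 2 × 41 × 25 ≡ 6 mod 73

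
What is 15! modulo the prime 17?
(16)! = (15)! × (16) ≡ -1 mod 17. So (15)! ≡ -1 × (16)^(-1) ≡ (-1)×(-1) = 1 mod 17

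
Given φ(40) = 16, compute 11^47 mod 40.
By Euler: 11^{16} ≡ 1 mod 40 since gcd(11, 40) = 1. 47 = 2×16 + 15. So 11^{47} ≡ 11^{15} ≡ 11 mod 40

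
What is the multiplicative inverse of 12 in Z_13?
Since 13 is prime, by Fermat 12^(-1) ≡ 12^{11} ≡ 12 mod 13. Verify: 12 × 12 = 144 ≡ 1 mod 13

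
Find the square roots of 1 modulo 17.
The square roots of 1 mod 17 are 1 and 16. Verify: 1² = 1 ≡ 1 mod 17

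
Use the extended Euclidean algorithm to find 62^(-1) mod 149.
Extended GCD: 62(-12) + 149(5) = 1. So 62^(-1) ≡ -12 ≡ 137 mod 149. Verify: 62 × 137 = 8494 ≡ 1 mod 149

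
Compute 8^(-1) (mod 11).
Since 11 is prime, by Fermat 8^(-1) ≡ 8^{9} ≡ 7 (mod 11). Verify: 8 × 7 = 56 ≡ 1 (mod 11)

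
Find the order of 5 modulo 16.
Powers of 5 mod 16: 5^1≡5, 5^2≡9, 5^3≡13, 5^4≡1. Order = 4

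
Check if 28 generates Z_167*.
28^{83} ≡ 1 (mod 167) and 83 < 166, so ord_167(28) = 83 ≠ 166 and 28 is not a primitive root.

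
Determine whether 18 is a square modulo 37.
By Euler's criterion: 18^{18} ≡ 36 (mod 37). Since this equals -1 (≡ 36), 18 is not a QR.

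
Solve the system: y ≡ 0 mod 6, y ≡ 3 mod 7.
M = 6 × 7 = 42. M₁ = 7, y₁ ≡ 1 mod 6. M₂ = 6, y₂ ≡ 6 mod 7. y = 0×7×1 + 3×6×6 ≡ 24 mod 42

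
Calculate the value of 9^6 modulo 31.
By repeated squaring (mod 31): 9^{1}≡9, 9^{2}≡19, 9^{4}≡20. Then 9^{6} = 9^{4+2} ≡ 20 × 19 ≡ 8 (mod 31)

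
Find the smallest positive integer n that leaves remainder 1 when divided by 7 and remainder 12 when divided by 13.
M = 7 × 13 = 91. M₁ = 13, y₁ ≡ 6 (mod 7). M₂ = 7, y₂ ≡ 2 (mod 13). n = 1×13×6 + 12×7×2 ≡ 64 (mod 91)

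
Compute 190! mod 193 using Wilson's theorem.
(192)! = (190)! × (191) × (192) ≡ -1 mod 193. So (190)! ≡ -1 × [(192)(191)]^(-1) ≡ 96 mod 193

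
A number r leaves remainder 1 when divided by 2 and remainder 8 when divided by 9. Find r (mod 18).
M = 2 × 9 = 18. M₁ = 9, y₁ ≡ 1 (mod 2). M₂ = 2, y₂ ≡ 5 (mod 9). r = 1×9×1 + 8×2×5 ≡ 17 (mod 18)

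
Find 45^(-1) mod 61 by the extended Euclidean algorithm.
Extended GCD: 45(19) + 61(-14) = 1. So 45^(-1) ≡ 19 mod 61. Verify: 45 × 19 = 855 ≡ 1 mod 61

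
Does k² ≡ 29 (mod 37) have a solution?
By Euler's criterion: 29^{18} ≡ 36 (mod 37). Since this equals -1 (≡ 36), 29 is not a QR.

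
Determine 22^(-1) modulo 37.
Since 37 is prime, by Fermat 22^(-1) ≡ 22^{35} ≡ 32 mod 37. Verify: 22 × 32 = 704 ≡ 1 mod 37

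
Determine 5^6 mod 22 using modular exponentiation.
By repeated squaring (mod 22): 5^{1}≡5, 5^{2}≡3, 5^{4}≡9. Then 5^{6} = 5^{4+2} ≡ 9 × 3 ≡ 5 (mod 22)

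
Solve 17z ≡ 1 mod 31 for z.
Since 31 is prime, by Fermat 17^(-1) ≡ 17^{29} ≡ 11 mod 31. Verify: 17 × 11 = 187 ≡ 1 mod 31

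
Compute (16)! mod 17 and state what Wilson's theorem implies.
(16)! mod 17 = 16. Since this equals -1 mod 17, Wilson confirms 17 is prime.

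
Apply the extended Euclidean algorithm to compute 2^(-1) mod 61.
Extended GCD: 2(-30) + 61(1) = 1. So 2^(-1) ≡ -30 ≡ 31 mod 61. Verify: 2 × 31 = 62 ≡ 1 mod 61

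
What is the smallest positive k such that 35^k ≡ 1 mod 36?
Powers of 35 mod 36: 35^1≡35, 35^2≡1. ord_36(35) = 2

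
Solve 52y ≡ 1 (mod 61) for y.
Since 61 is prime, by Fermat 52^(-1) ≡ 52^{59} ≡ 27 (mod 61). Verify: 52 × 27 = 1404 ≡ 1 (mod 61)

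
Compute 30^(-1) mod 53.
Since 53 is prime, by Fermat 30^(-1) ≡ 30^{51} ≡ 23 mod 53. Verify: 30 × 23 = 690 ≡ 1 mod 53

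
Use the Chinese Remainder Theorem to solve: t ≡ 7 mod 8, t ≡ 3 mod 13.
M = 8 × 13 = 104. M₁ = 13, y₁ ≡ 5 mod 8. M₂ = 8, y₂ ≡ 5 mod 13. t = 7×13×5 + 3×8×5 ≡ 55 mod 104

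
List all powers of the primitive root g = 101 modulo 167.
101^1, 101^2, ..., 101^{166} mod 167: [101, 14, 78, 29, 90, 72, 91, 6, 105, 84, 134, 7, 39, 98, 45, 36, 129, 3, 136, 42, 67, 87, 103, 49, 106, 18, 148, 85, 68, 21, 117, 127, 135, 108, 53, 9, 74, 126, 34, 94, 142, 147, 151, 54, 110, 88, 37, 63, 17, 47, 71, 157, 159, 27, 55, 44, 102, 115, 92, 107, 119, 162, 163, 97, 111, 22, 51, 141, 46, 137, 143, 81, 165, 132, 139, 11, 109, 154, 23, 152, 155, 124, 166, 66, 153, 89, 138, 77, 95, 76, 161, 62, 83, 33, 160, 128, 69, 122, 131, 38, 164, 31, 125, 100, 80, 64, 118, 61, 149, 19, 82, 99, 146, 50, 40, 32, 59, 114, 158, 93, 41, 133, 73, 25, 20, 16, 113, 57, 79, 130, 104, 150, 120, 96, 10, 8, 140, 112, 123, 65, 52, 75, 60, 48, 5, 4, 70, 56, 145, 116, 26, 121, 30, 24, 86, 2, 35, 28, 156, 58, 13, 144, 15, 12, 43, 1]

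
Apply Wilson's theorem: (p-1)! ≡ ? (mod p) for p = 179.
By Wilson's theorem, (178)! ≡ -1 ≡ 178 mod 179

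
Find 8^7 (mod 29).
By repeated squaring (mod 29): 8^{1}≡8, 8^{2}≡6, 8^{4}≡7. Then 8^{7} = 8^{4+2+1} ≡ 7 × 6 × 8 ≡ 17 (mod 29)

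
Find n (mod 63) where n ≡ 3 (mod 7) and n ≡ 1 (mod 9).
M = 7 × 9 = 63. M₁ = 9, y₁ ≡ 4 (mod 7). M₂ = 7, y₂ ≡ 4 (mod 9). n = 3×9×4 + 1×7×4 ≡ 10 (mod 63)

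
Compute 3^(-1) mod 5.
Since 5 is prime, by Fermat 3^(-1) ≡ 3^{3} ≡ 2 mod 5. Verify: 3 × 2 = 6 ≡ 1 mod 5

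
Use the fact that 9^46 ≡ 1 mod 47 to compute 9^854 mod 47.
By Fermat: 9^{46} ≡ 1 mod 47. 854 ≡ 26 mod 46. So 9^{854} ≡ 9^{26} ≡ 24 mod 47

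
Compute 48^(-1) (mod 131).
Since 131 is prime, by Fermat 48^(-1) ≡ 48^{129} ≡ 101 (mod 131). Verify: 48 × 101 = 4848 ≡ 1 (mod 131)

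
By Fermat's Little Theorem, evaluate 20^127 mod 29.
By Fermat: 20^{28} ≡ 1 (mod 29). 127 = 4×28 + 15. So 20^{127} ≡ 20^{15} ≡ 20 (mod 29)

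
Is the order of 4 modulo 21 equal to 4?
Powers of 4 mod 21: 4^1≡4, 4^2≡16, 4^3≡1. Already 4^3≡1, so the order is 3 < 4. No, the actual order is 3.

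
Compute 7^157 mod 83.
Using Fermat: 7^{82} ≡ 1 mod 83. 157 ≡ 75 mod 82. So 7^{157} ≡ 7^{75} ≡ 44 mod 83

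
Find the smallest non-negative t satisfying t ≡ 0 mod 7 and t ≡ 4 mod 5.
M = 7 × 5 = 35. M₁ = 5, y₁ ≡ 3 mod 7. M₂ = 7, y₂ ≡ 3 mod 5. t = 0×5×3 + 4×7×3 ≡ 14 mod 35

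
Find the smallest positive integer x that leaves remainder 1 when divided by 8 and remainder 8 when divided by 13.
M = 8 × 13 = 104. M₁ = 13, y₁ ≡ 5 mod 8. M₂ = 8, y₂ ≡ 5 mod 13. x = 1×13×5 + 8×8×5 ≡ 73 mod 104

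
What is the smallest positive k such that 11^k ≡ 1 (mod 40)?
Powers of 11 mod 40: 11^1≡11, 11^2≡1. Order = 2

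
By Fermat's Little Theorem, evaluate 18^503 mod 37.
By Fermat: 18^{36} ≡ 1 (mod 37). 503 ≡ 35 (mod 36). So 18^{503} ≡ 18^{35} ≡ 35 (mod 37)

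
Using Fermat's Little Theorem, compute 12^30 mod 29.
By Fermat: 12^{28} ≡ 1 (mod 29). So 12^{30} = 12^{28} · 12^{2} ≡ 12^{2} ≡ 28 (mod 29)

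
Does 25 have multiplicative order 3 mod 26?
Powers of 25 mod 26: 25^1≡25, 25^2≡1. Already 25^2≡1, so the order is 2 < 3. No, the actual order is 2.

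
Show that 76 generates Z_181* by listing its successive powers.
76^1, 76^2, ..., 76^{180} mod 181: [76, 165, 51, 75, 89, 67, 24, 14, 159, 138, 171, 145, 160, 33, 155, 15, 54, 122, 41, 39, 68, 100, 179, 29, 32, 79, 31, 3, 47, 133, 153, 44, 86, 20, 72, 42, 115, 52, 151, 73, 118, 99, 103, 45, 162, 4, 123, 117, 23, 119, 175, 87, 96, 56, 93, 9, 141, 37, 97, 132, 77, 60, 35, 126, 164, 156, 91, 38, 173, 116, 128, 135, 124, 12, 7, 170, 69, 176, 163, 80, 107, 168, 98, 27, 61, 111, 110, 34, 50, 180, 105, 16, 130, 106, 92, 114, 157, 167, 22, 43, 10, 36, 21, 148, 26, 166, 127, 59, 140, 142, 113, 81, 2, 152, 149, 102, 150, 178, 134, 48, 28, 137, 95, 161, 109, 139, 66, 129, 30, 108, 63, 82, 78, 136, 19, 177, 58, 64, 158, 62, 6, 94, 85, 125, 88, 172, 40, 144, 84, 49, 104, 121, 146, 55, 17, 25, 90, 143, 8, 65, 53, 46, 57, 169, 174, 11, 112, 5, 18, 101, 74, 13, 83, 154, 120, 70, 71, 147, 131, 1]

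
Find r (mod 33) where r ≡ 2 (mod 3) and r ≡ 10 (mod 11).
M = 3 × 11 = 33. M₁ = 11, y₁ ≡ 2 (mod 3). M₂ = 3, y₂ ≡ 4 (mod 11). r = 2×11×2 + 10×3×4 ≡ 32 (mod 33)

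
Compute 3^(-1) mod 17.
Since 17 is prime, by Fermat 3^(-1) ≡ 3^{15} ≡ 6 mod 17. Verify: 3 × 6 = 18 ≡ 1 mod 17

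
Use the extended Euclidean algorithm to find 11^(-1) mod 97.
Extended GCD: 11(-44) + 97(5) = 1. So 11^(-1) ≡ -44 ≡ 53 mod 97. Verify: 11 × 53 = 583 ≡ 1 mod 97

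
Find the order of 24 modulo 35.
Powers of 24 mod 35: 24^1≡24, 24^2≡16, 24^3≡34, 24^4≡11, 24^5≡19, 24^6≡1. Order = 6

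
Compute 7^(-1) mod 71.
Since 71 is prime, by Fermat 7^(-1) ≡ 7^{69} ≡ 61 mod 71. Verify: 7 × 61 = 427 ≡ 1 mod 71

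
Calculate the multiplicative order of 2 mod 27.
Powers of 2 mod 27: 2^1≡2, 2^2≡4, 2^3≡8, 2^4≡16, 2^5≡5, 2^6≡10, 2^7≡20, 2^8≡13, 2^9≡26, 2^10≡25, 2^11≡23, 2^12≡19, 2^13≡11, 2^14≡22, 2^15≡17, 2^16≡7, 2^17≡14, 2^18≡1. Order = 18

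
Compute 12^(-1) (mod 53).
Since 53 is prime, by Fermat 12^(-1) ≡ 12^{51} ≡ 31 (mod 53). Verify: 12 × 31 = 372 ≡ 1 (mod 53)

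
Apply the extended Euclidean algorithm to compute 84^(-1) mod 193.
Extended GCD: 84(-85) + 193(37) = 1. So 84^(-1) ≡ -85 ≡ 108 (mod 193). Verify: 84 × 108 = 9072 ≡ 1 (mod 193)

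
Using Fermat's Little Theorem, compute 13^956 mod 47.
By Fermat: 13^{46} ≡ 1 mod 47. 956 ≡ 36 mod 46. So 13^{956} ≡ 13^{36} ≡ 24 mod 47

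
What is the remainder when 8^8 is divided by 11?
By repeated squaring mod 11: 8^{1}≡8, 8^{2}≡9, 8^{4}≡4, 8^{8}≡5. So 8^{8} ≡ 5 mod 11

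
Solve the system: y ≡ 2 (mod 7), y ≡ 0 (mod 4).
M = 7 × 4 = 28. M₁ = 4, y₁ ≡ 2 (mod 7). M₂ = 7, y₂ ≡ 3 (mod 4). y = 2×4×2 + 0×7×3 ≡ 16 (mod 28)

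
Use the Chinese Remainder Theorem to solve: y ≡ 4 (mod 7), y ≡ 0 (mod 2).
M = 7 × 2 = 14. M₁ = 2, y₁ ≡ 4 (mod 7). M₂ = 7, y₂ ≡ 1 (mod 2). y = 4×2×4 + 0×7×1 ≡ 4 (mod 14)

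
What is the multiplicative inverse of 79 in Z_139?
Since 139 is prime, by Fermat 79^(-1) ≡ 79^{137} ≡ 44 mod 139. Verify: 79 × 44 = 3476 ≡ 1 mod 139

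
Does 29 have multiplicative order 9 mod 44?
Powers of 29 mod 44: 29^1≡29, 29^2≡5, 29^3≡13, 29^4≡25, 29^5≡21, 29^6≡37, 29^7≡17, 29^8≡9, 29^9≡41, 29^10≡1. 29^9≡41≢1, so ord ≠ 9. No, the actual order is 10.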